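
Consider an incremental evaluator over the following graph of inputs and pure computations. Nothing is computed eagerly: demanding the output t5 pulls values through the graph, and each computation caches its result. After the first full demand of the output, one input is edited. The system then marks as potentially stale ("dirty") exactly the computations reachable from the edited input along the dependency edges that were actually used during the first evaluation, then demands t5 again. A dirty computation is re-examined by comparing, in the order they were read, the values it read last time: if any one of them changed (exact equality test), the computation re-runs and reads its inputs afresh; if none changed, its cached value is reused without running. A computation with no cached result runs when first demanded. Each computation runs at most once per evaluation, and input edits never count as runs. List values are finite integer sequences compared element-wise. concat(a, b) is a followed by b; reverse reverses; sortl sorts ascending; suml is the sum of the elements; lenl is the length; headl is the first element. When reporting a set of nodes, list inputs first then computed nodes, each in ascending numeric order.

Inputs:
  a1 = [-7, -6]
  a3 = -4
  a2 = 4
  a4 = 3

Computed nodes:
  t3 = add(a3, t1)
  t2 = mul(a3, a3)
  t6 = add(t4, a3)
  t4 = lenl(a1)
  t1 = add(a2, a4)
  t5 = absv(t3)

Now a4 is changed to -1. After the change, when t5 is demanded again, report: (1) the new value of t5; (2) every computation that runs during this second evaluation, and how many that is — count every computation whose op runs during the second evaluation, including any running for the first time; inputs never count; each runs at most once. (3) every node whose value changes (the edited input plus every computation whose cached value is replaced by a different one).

t5 now evaluates to 1.
Run set: t1, t3, t5 (3 run).
Changed values: a4, t1, t3, t5.

Initial pass — values computed on the first demand:
  t1 = add(4, 3) = 7
  t3 = add(-4, 7) = 3
  t5 = absv(3) = 3

Second demand — change propagation:
  t1: re-runs because a4 3->-1; new result 3.
  t3: re-runs because t1 7->3; new result -1.
  t5: re-runs because t3 3->-1; new result 1.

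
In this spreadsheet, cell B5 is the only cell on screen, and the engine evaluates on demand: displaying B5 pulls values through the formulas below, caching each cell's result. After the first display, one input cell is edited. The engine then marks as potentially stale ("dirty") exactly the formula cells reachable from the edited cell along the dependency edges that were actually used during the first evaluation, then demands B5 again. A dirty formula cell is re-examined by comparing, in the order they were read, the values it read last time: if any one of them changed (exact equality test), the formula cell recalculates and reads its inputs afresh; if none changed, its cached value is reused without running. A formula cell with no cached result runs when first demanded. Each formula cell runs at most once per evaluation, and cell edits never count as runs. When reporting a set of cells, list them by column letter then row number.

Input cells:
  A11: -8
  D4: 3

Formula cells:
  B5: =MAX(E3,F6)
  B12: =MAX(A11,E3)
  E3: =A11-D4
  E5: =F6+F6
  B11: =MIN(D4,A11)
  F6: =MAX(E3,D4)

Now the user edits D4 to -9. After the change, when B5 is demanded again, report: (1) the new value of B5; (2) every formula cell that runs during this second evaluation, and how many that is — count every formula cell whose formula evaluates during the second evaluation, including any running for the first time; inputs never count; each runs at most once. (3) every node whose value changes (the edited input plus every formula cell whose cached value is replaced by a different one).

B5 now evaluates to 1.
Run set: B5, E3, F6 (3 run).
Changed values: B5, D4, E3, F6.

Initial pass — values computed on the first demand:
  E3 = -8 - 3 = -11
  F6 = MAX(-11, 3) = 3
  B5 = MAX(-11, 3) = 3

Second demand — change propagation:
  E3: re-runs because D4 3->-9; new result 1.
  F6: re-runs because E3 -11->1; D4 3->-9; new result 1.
  B5: re-runs because E3 -11->1; F6 3->1; new result 1.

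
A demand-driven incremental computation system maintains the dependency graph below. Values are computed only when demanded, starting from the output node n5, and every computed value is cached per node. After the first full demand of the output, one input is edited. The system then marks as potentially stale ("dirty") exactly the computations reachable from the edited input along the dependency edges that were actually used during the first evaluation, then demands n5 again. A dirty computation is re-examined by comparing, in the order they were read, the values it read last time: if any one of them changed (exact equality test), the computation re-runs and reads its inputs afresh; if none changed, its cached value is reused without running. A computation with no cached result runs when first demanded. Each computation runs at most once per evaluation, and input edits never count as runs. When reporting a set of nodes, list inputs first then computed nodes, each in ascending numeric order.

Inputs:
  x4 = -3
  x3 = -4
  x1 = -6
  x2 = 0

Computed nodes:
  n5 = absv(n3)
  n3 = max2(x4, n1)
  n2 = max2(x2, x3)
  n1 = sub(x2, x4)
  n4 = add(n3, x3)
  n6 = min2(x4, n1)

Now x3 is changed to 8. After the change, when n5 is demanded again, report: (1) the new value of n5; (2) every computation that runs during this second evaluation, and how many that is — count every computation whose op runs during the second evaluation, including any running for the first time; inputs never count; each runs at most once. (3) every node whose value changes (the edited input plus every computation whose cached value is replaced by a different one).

New value of n5: 3.
Computations that run: none — 0 in total.
Values that change: x3.
Key observation: x3 is never demanded by the output, so the edit triggers no recomputation at all.

First evaluation (everything demanded from the output):
  n1 = sub(0, -3) = 3
  n3 = max2(-3, 3) = 3
  n5 = absv(3) = 3

Propagation after the edit:
  x3 feeds no computation that the output demands — nothing is marked dirty and nothing runs.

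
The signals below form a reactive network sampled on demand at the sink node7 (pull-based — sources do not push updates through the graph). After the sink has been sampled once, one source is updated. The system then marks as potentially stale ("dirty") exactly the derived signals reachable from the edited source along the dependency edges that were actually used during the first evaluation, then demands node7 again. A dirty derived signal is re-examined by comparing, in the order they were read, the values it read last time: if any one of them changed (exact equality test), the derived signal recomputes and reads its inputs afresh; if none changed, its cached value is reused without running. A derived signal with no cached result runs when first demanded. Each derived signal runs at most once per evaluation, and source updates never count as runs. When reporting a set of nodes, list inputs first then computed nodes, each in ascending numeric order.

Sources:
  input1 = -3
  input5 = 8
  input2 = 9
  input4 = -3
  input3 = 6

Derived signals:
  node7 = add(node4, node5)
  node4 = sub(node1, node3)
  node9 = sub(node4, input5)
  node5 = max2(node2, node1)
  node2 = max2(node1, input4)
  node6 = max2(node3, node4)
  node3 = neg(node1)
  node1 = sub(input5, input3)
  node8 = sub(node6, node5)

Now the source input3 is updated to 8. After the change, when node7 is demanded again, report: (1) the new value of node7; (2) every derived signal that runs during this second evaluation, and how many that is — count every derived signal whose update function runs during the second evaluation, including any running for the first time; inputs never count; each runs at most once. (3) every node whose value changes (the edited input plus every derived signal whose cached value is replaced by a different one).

Initial pass — values computed on the first demand:
  node1 = sub(8, 6) = 2
  node2 = max2(2, -3) = 2
  node3 = neg(2) = -2
  node4 = sub(2, -2) = 4
  node5 = max2(2, 2) = 2
  node7 = add(4, 2) = 6

Second demand — change propagation:
  node1: re-runs because input3 6->8; new result 0.
  node2: re-runs because node1 2->0; new result 0.
  node3: re-runs because node1 2->0; new result 0.
  node4: re-runs because node1 2->0; node3 -2->0; new result 0.
  node5: re-runs because node2 2->0; node1 2->0; new result 0.
  node7: re-runs because node4 4->0; node5 2->0; new result 0.

node7 now evaluates to 0.
Run set: node1, node2, node3, node4, node5, node7 (6 run).
Changed values: input3, node1, node2, node3, node4, node5, node7.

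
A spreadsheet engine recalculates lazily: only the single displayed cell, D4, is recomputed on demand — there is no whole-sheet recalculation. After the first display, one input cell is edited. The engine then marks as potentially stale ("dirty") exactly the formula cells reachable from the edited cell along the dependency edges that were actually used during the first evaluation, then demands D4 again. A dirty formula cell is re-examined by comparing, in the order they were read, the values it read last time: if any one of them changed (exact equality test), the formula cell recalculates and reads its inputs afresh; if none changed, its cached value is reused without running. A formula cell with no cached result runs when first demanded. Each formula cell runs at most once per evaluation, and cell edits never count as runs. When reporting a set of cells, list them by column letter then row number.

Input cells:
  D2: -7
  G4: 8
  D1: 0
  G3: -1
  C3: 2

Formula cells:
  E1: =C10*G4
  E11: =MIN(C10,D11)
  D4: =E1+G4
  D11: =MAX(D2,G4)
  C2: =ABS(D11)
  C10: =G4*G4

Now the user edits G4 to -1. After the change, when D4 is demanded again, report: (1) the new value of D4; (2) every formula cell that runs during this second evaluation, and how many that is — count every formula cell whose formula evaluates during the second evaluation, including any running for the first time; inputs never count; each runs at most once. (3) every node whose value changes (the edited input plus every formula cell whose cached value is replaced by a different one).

New value of D4: -2.
Formula cells that run: C10, D4, E1 — 3 in total.
Values that change: C10, D4, E1, G4.

First evaluation (everything demanded from the output):
  C10 = 8 * 8 = 64
  E1 = 64 * 8 = 512
  D4 = 512 + 8 = 520

Propagation after the edit:
  C10: runs — G4 8->-1; G4 8->-1; result 1.
  E1: runs — C10 64->1; G4 8->-1; result -1.
  D4: runs — E1 512->-1; G4 8->-1; result -2.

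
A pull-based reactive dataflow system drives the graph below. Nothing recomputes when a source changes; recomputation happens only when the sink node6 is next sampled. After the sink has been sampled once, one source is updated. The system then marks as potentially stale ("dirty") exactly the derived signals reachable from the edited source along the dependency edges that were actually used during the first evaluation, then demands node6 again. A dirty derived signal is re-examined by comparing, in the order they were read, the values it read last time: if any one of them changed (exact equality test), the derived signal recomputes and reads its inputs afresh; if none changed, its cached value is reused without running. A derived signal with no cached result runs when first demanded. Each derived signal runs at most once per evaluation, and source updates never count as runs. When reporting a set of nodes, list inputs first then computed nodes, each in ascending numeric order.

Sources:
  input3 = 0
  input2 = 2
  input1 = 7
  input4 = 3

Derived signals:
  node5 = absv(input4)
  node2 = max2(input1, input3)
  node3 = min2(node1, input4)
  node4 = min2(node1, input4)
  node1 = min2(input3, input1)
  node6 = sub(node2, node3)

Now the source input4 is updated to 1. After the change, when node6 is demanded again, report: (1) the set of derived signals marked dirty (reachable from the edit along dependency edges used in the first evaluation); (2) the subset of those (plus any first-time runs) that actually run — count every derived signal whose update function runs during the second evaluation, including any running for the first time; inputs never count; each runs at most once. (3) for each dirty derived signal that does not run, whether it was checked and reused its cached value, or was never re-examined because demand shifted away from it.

First evaluation (everything demanded from the output):
  node1 = min2(0, 7) = 0
  node2 = max2(7, 0) = 7
  node3 = min2(0, 3) = 0
  node6 = sub(7, 0) = 7

Propagation after the edit:
  node3: runs — input4 3->1; result 0 (same value as before).
  node6: checked — values it read are unchanged (node2 unchanged, node3 unchanged); reused cached 7 without running.

Key observation: the change is absorbed at node3 — it re-runs but produces the same value, and the output's value is unchanged.

Marked dirty: node3, node6.
Derived signals that run: node3 — 1 in total.
Checked but reused from cache: node6.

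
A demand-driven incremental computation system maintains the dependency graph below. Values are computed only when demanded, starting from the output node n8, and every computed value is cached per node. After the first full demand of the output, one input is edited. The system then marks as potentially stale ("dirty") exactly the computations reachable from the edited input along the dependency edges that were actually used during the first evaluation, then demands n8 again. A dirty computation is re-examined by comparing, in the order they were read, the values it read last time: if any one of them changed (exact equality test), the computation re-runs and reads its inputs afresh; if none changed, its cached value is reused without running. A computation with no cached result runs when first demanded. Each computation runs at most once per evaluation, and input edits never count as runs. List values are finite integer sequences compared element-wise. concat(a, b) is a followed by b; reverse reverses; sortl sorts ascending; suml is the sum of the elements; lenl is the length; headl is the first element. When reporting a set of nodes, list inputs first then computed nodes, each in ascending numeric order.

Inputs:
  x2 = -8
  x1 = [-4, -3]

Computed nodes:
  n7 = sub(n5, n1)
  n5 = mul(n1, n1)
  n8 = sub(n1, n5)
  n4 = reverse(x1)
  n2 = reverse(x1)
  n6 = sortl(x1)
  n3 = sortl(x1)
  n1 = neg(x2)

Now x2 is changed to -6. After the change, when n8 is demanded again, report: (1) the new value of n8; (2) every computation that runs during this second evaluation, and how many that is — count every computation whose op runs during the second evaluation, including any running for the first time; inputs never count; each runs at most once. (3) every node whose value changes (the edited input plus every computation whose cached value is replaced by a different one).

First evaluation (everything demanded from the output):
  n1 = neg(-8) = 8
  n5 = mul(8, 8) = 64
  n8 = sub(8, 64) = -56

Propagation after the edit:
  n1: runs — x2 -8->-6; result 6.
  n5: runs — n1 8->6; n1 8->6; result 36.
  n8: runs — n1 8->6; n5 64->36; result -30.

New value of n8: -30.
Computations that run: n1, n5, n8 — 3 in total.
Values that change: x2, n1, n5, n8.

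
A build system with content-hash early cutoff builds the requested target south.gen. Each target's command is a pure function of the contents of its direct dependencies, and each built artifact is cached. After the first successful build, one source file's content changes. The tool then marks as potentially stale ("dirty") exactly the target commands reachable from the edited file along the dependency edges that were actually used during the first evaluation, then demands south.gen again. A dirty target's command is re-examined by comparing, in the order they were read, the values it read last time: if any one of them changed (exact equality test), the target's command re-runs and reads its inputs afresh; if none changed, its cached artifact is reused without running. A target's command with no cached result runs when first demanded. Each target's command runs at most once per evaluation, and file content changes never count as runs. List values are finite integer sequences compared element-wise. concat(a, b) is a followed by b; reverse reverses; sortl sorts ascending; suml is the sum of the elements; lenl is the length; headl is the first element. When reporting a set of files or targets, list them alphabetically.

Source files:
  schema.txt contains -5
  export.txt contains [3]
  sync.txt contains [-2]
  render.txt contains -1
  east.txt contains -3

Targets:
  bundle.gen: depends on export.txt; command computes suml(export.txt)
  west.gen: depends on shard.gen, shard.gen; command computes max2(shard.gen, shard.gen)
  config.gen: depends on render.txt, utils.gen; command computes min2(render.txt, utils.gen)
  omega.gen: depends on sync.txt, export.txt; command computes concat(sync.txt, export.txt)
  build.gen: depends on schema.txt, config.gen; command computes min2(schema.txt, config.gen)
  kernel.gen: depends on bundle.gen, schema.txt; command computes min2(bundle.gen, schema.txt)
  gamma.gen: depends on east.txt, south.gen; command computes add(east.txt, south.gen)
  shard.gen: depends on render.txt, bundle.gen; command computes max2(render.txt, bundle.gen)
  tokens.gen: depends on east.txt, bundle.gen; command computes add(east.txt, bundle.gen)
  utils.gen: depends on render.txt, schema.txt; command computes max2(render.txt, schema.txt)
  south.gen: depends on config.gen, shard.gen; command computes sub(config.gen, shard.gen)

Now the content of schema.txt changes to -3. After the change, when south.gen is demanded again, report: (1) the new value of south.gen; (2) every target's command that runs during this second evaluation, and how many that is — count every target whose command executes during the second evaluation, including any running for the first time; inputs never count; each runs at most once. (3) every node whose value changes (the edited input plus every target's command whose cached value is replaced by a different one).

New value of south.gen: -4.
Target commands that run: utils.gen — 1 in total.
Values that change: schema.txt.
Key observation: the change is absorbed at utils.gen — it re-runs but produces the same value, and the output's value is unchanged.

First evaluation (everything demanded from the output):
  bundle.gen = suml([3]) = 3
  shard.gen = max2(-1, 3) = 3
  utils.gen = max2(-1, -5) = -1
  config.gen = min2(-1, -1) = -1
  south.gen = sub(-1, 3) = -4

Propagation after the edit:
  utils.gen: runs — schema.txt -5->-3; result -1 (same value as before).
  config.gen: checked — values it read are unchanged (render.txt unchanged, utils.gen unchanged); reused cached -1 without running.
  south.gen: checked — values it read are unchanged (config.gen unchanged, shard.gen unchanged); reused cached -4 without running.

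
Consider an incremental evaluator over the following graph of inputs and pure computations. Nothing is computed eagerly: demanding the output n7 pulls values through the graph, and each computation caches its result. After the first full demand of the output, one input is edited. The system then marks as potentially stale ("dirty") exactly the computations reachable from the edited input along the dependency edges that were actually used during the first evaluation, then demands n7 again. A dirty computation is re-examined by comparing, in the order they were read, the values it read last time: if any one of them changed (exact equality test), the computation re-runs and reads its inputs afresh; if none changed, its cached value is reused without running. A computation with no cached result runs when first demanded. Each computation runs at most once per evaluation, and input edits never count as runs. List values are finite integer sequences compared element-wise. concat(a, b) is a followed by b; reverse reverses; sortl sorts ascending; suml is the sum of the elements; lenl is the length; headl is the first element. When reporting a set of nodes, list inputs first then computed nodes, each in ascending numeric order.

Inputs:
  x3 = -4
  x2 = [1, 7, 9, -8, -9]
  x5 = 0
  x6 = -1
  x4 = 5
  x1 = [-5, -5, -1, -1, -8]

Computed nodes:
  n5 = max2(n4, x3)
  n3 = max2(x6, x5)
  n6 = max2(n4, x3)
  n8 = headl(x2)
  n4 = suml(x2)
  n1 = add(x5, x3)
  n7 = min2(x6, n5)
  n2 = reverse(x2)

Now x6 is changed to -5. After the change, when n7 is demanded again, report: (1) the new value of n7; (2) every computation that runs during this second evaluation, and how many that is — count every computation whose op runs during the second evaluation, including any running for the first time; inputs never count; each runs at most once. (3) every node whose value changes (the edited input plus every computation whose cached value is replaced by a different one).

n7 now evaluates to -5.
Run set: n7 (1 run).
Changed values: x6, n7.

Initial pass — values computed on the first demand:
  n4 = suml([1, 7, 9, -8, -9]) = 0
  n5 = max2(0, -4) = 0
  n7 = min2(-1, 0) = -1

Second demand — change propagation:
  n7: re-runs because x6 -1->-5; new result -5.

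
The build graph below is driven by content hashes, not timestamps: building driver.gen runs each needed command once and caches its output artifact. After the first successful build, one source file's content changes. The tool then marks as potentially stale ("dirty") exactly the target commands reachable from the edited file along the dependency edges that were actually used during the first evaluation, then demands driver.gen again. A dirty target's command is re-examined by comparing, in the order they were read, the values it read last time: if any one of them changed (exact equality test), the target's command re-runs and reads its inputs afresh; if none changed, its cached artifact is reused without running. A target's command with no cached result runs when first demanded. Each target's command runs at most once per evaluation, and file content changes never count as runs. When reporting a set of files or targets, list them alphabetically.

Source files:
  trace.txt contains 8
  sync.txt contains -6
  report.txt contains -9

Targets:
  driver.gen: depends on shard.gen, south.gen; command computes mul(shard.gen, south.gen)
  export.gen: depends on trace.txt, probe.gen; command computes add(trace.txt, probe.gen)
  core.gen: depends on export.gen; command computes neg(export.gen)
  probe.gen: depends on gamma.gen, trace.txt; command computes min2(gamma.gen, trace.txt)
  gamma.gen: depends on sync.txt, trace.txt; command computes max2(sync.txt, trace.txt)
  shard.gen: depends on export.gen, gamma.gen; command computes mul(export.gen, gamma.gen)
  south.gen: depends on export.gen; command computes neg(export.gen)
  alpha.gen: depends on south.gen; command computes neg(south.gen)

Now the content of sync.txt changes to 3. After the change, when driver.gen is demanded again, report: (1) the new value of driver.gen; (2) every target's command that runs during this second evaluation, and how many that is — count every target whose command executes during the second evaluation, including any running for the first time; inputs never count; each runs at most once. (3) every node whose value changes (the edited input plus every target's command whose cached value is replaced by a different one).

Initial pass — values computed on the first demand:
  gamma.gen = max2(-6, 8) = 8
  probe.gen = min2(8, 8) = 8
  export.gen = add(8, 8) = 16
  shard.gen = mul(16, 8) = 128
  south.gen = neg(16) = -16
  driver.gen = mul(128, -16) = -2048

Second demand — change propagation:
  gamma.gen: re-runs because sync.txt -6->3; new result 8 (unchanged).
  probe.gen: re-examined; everything it read last time is the same (gamma.gen unchanged, trace.txt unchanged) — cache 8 kept, no run.
  export.gen: re-examined; everything it read last time is the same (trace.txt unchanged, probe.gen unchanged) — cache 16 kept, no run.
  shard.gen: re-examined; everything it read last time is the same (export.gen unchanged, gamma.gen unchanged) — cache 128 kept, no run.
  south.gen: re-examined; everything it read last time is the same (export.gen unchanged) — cache -16 kept, no run.
  driver.gen: re-examined; everything it read last time is the same (shard.gen unchanged, south.gen unchanged) — cache -2048 kept, no run.

The important point: gamma.gen recomputes to an identical value, and the output ends up unchanged.

driver.gen now evaluates to -2048.
Run set: gamma.gen (1 run).
Changed values: sync.txt.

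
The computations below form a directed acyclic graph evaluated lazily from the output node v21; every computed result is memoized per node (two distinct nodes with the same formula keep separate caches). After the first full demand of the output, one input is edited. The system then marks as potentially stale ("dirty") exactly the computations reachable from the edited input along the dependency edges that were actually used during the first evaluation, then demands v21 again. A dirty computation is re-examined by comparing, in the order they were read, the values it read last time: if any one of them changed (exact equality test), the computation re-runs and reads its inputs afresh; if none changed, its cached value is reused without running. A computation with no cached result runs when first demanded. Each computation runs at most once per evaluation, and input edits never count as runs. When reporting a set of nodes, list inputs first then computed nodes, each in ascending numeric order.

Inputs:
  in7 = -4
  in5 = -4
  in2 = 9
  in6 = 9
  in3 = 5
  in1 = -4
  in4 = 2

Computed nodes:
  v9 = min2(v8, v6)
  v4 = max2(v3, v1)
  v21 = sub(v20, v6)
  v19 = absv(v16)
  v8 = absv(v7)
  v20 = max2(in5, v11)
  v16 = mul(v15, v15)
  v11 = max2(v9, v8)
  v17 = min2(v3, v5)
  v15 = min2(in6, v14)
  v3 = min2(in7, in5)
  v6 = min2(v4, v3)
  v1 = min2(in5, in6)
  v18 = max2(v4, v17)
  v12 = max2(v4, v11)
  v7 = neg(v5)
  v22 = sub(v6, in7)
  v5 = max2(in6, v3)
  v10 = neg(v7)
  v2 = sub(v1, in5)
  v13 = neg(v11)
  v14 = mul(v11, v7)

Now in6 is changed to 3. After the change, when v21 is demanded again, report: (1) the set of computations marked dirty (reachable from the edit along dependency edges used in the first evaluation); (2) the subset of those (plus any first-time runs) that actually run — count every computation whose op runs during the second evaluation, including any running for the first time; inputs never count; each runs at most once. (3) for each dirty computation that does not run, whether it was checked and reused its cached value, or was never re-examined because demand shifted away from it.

The edit dirties: v1, v4, v5, v6, v7, v8, v9, v11, v20, v21.
8 computations run: v1, v5, v7, v8, v9, v11, v20, v21.
Cache hits after checking: v4, v6.
Note where the cutoff bites: v4 is checked, finds nothing changed, and keeps its cache.

First demand of the output computes:
  v1 = min2(-4, 9) = -4
  v3 = min2(-4, -4) = -4
  v4 = max2(-4, -4) = -4
  v5 = max2(9, -4) = 9
  v6 = min2(-4, -4) = -4
  v7 = neg(9) = -9
  v8 = absv(-9) = 9
  v9 = min2(9, -4) = -4
  v11 = max2(-4, 9) = 9
  v20 = max2(-4, 9) = 9
  v21 = sub(9, -4) = 13

After the edit, cleaning proceeds:
  v1: a read changed (in6 9->3) — executes, giving -4 — identical to its old value.
  v4: dirty, but its reads are unchanged (v3 unchanged, v1 unchanged); cached -4 stands.
  v5: a read changed (in6 9->3) — executes, giving 3.
  v6: dirty, but its reads are unchanged (v4 unchanged, v3 unchanged); cached -4 stands.
  v7: a read changed (v5 9->3) — executes, giving -3.
  v8: a read changed (v7 -9->-3) — executes, giving 3.
  v9: a read changed (v8 9->3) — executes, giving -4 — identical to its old value.
  v11: a read changed (v8 9->3) — executes, giving 3.
  v20: a read changed (v11 9->3) — executes, giving 3.
  v21: a read changed (v20 9->3) — executes, giving 7.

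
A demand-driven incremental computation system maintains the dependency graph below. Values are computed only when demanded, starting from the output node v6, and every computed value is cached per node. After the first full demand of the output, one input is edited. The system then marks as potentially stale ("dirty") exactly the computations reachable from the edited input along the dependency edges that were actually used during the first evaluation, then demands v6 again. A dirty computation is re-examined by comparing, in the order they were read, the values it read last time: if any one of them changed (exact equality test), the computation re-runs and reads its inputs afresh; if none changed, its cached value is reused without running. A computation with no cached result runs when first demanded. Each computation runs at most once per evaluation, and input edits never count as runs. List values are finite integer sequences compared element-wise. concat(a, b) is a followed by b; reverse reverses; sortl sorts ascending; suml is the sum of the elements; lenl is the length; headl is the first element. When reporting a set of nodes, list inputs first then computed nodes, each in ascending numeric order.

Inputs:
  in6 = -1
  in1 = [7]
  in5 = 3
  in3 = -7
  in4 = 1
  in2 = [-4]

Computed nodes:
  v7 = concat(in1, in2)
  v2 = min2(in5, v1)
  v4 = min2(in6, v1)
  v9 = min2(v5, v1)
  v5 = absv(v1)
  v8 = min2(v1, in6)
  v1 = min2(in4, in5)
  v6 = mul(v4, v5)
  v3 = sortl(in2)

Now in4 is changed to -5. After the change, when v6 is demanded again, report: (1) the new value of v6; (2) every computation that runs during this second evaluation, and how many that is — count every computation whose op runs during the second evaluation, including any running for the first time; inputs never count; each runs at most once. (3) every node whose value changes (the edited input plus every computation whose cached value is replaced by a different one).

First evaluation (everything demanded from the output):
  v1 = min2(1, 3) = 1
  v4 = min2(-1, 1) = -1
  v5 = absv(1) = 1
  v6 = mul(-1, 1) = -1

Propagation after the edit:
  v1: runs — in4 1->-5; result -5.
  v4: runs — v1 1->-5; result -5.
  v5: runs — v1 1->-5; result 5.
  v6: runs — v4 -1->-5; v5 1->5; result -25.

New value of v6: -25.
Computations that run: v1, v4, v5, v6 — 4 in total.
Values that change: in4, v1, v4, v5, v6.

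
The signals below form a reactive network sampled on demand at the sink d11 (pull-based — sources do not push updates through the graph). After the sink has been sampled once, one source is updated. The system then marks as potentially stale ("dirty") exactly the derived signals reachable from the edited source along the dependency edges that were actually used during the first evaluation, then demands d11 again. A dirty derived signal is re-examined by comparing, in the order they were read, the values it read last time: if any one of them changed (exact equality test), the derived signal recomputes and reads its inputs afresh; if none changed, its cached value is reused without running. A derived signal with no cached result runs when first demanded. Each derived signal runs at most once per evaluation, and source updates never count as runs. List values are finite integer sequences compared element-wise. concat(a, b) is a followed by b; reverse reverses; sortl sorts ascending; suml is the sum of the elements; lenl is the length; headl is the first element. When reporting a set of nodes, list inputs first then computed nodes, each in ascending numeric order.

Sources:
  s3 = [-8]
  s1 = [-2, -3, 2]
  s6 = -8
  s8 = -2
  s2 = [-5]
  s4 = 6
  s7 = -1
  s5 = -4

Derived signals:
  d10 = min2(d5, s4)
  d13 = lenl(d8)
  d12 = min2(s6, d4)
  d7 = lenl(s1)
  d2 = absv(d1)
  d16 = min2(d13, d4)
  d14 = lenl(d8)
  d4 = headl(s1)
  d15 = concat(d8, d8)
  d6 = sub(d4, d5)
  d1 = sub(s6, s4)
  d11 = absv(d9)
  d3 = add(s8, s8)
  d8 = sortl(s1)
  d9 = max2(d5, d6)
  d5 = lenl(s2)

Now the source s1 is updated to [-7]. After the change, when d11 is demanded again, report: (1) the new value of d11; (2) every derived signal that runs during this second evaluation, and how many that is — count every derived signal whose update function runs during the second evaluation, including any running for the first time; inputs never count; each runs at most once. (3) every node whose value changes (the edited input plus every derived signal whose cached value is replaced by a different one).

d11 now evaluates to 1.
Run set: d4, d6, d9 (3 run).
Changed values: s1, d4, d6.
The important point: d9 recomputes to an identical value, and the output ends up unchanged.

Initial pass — values computed on the first demand:
  d4 = headl([-2, -3, 2]) = -2
  d5 = lenl([-5]) = 1
  d6 = sub(-2, 1) = -3
  d9 = max2(1, -3) = 1
  d11 = absv(1) = 1

Second demand — change propagation:
  d4: re-runs because s1 [-2, -3, 2]->[-7]; new result -7.
  d6: re-runs because d4 -2->-7; new result -8.
  d9: re-runs because d6 -3->-8; new result 1 (unchanged).
  d11: re-examined; everything it read last time is the same (d9 unchanged) — cache 1 kept, no run.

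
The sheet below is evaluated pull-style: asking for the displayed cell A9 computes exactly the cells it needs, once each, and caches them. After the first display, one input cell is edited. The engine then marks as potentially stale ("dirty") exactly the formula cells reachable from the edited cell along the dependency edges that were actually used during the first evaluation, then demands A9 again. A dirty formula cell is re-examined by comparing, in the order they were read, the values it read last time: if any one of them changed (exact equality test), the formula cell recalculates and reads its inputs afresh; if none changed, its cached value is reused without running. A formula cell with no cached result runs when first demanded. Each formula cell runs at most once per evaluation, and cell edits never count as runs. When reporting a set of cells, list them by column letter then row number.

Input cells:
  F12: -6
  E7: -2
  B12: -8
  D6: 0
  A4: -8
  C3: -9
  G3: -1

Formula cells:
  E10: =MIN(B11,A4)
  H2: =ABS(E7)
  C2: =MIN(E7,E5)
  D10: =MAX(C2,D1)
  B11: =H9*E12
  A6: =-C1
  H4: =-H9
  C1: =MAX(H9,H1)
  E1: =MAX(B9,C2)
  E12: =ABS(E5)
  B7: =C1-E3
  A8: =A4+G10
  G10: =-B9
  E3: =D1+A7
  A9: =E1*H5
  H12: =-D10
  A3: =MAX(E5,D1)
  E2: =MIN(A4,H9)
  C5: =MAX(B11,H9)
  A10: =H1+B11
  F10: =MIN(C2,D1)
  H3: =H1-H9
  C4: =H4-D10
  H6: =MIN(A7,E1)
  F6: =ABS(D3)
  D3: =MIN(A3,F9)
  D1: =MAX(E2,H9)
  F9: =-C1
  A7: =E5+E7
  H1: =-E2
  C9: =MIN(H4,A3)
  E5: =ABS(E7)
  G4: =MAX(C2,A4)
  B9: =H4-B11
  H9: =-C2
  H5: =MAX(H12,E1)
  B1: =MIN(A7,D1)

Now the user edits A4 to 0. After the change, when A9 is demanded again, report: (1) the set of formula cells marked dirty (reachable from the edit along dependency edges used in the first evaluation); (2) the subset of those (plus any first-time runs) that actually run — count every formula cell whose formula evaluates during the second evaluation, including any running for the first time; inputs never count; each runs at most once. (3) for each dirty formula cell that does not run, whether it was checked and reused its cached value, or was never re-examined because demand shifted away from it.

First demand of the output computes:
  E5 = ABS(-2) = 2
  C2 = MIN(-2, 2) = -2
  E12 = ABS(2) = 2
  H9 = -(-2) = 2
  B11 = 2 * 2 = 4
  E2 = MIN(-8, 2) = -8
  D1 = MAX(-8, 2) = 2
  D10 = MAX(-2, 2) = 2
  H4 = -(2) = -2
  B9 = -2 - 4 = -6
  E1 = MAX(-6, -2) = -2
  H12 = -(2) = -2
  H5 = MAX(-2, -2) = -2
  A9 = -2 * -2 = 4

After the edit, cleaning proceeds:
  E2: a read changed (A4 -8->0) — executes, giving 0.
  D1: a read changed (E2 -8->0) — executes, giving 2 — identical to its old value.
  D10: dirty, but its reads are unchanged (C2 unchanged, D1 unchanged); cached 2 stands.
  H12: dirty, but its reads are unchanged (D10 unchanged); cached -2 stands.
  H5: dirty, but its reads are unchanged (H12 unchanged, E1 unchanged); cached -2 stands.
  A9: dirty, but its reads are unchanged (E1 unchanged, H5 unchanged); cached 4 stands.

Note the absorption at D1: it re-runs yet its value is the same, leaving the output's value untouched.

The edit dirties: A9, D1, D10, E2, H5, H12.
2 formula cells run: D1, E2.
Cache hits after checking: A9, D10, H5, H12.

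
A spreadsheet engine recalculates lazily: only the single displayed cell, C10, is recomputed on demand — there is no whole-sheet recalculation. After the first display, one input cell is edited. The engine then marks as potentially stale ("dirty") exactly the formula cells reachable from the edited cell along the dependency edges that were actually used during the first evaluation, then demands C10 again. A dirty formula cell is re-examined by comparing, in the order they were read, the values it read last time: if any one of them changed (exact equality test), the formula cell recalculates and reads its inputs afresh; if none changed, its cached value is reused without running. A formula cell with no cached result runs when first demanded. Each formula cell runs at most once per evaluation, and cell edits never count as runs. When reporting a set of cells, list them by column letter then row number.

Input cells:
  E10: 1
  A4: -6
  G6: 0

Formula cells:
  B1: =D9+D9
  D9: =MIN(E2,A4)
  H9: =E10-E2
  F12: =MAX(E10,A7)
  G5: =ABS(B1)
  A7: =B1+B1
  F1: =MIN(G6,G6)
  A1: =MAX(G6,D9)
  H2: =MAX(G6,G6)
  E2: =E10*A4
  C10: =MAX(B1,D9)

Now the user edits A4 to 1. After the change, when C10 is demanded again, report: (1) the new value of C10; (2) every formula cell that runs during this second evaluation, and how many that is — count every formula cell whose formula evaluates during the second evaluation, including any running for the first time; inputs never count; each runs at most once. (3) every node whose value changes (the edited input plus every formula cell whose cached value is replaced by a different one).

New value of C10: 2.
Formula cells that run: B1, C10, D9, E2 — 4 in total.
Values that change: A4, B1, C10, D9, E2.

First evaluation (everything demanded from the output):
  E2 = 1 * -6 = -6
  D9 = MIN(-6, -6) = -6
  B1 = -6 + -6 = -12
  C10 = MAX(-12, -6) = -6

Propagation after the edit:
  E2: runs — A4 -6->1; result 1.
  D9: runs — E2 -6->1; A4 -6->1; result 1.
  B1: runs — D9 -6->1; D9 -6->1; result 2.
  C10: runs — B1 -12->2; D9 -6->1; result 2.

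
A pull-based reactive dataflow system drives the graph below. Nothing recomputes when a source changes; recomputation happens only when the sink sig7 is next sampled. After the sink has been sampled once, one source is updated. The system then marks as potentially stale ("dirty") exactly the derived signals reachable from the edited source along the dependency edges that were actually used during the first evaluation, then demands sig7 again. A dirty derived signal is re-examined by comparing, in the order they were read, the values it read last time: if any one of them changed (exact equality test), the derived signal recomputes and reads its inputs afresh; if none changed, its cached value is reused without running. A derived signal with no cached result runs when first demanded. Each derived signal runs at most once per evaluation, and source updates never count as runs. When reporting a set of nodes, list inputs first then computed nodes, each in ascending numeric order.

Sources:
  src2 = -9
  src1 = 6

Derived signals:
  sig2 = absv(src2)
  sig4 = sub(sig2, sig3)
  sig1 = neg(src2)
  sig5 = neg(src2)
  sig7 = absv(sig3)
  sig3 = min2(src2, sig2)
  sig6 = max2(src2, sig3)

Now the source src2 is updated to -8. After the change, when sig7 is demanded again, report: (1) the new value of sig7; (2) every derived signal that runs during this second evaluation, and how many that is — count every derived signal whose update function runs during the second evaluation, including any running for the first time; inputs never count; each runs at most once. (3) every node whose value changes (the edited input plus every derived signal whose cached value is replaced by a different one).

New value of sig7: 8.
Derived signals that run: sig2, sig3, sig7 — 3 in total.
Values that change: src2, sig2, sig3, sig7.

First evaluation (everything demanded from the output):
  sig2 = absv(-9) = 9
  sig3 = min2(-9, 9) = -9
  sig7 = absv(-9) = 9

Propagation after the edit:
  sig2: runs — src2 -9->-8; result 8.
  sig3: runs — src2 -9->-8; sig2 9->8; result -8.
  sig7: runs — sig3 -9->-8; result 8.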